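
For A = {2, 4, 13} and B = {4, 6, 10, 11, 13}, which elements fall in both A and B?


A = {2, 4, 13}
B = {4, 6, 10, 11, 13}
Region: in both A and B
Elements: {4, 13}

Elements in both A and B: {4, 13}


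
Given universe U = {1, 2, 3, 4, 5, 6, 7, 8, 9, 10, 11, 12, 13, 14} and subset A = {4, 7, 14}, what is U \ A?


Aᶜ = U \ A = elements in U but not in A
U = {1, 2, 3, 4, 5, 6, 7, 8, 9, 10, 11, 12, 13, 14}
A = {4, 7, 14}
Aᶜ = {1, 2, 3, 5, 6, 8, 9, 10, 11, 12, 13}

Aᶜ = {1, 2, 3, 5, 6, 8, 9, 10, 11, 12, 13}


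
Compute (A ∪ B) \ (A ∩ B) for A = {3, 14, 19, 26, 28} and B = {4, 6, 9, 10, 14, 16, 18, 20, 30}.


A △ B = (A \ B) ∪ (B \ A) = elements in exactly one of A or B
A \ B = {3, 19, 26, 28}
B \ A = {4, 6, 9, 10, 16, 18, 20, 30}
A △ B = {3, 4, 6, 9, 10, 16, 18, 19, 20, 26, 28, 30}

A △ B = {3, 4, 6, 9, 10, 16, 18, 19, 20, 26, 28, 30}


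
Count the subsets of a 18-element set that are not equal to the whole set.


Total subsets = 2^n = 2^18 = 262144
Proper subsets exclude the set itself: 2^n - 1
= 262144 - 1
= 262143

Number of proper subsets = 262143


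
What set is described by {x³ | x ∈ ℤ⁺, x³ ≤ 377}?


Checking each candidate:
Condition: positive perfect cubes ≤ 377
Result = {1, 8, 27, 64, 125, 216, 343}

{1, 8, 27, 64, 125, 216, 343}


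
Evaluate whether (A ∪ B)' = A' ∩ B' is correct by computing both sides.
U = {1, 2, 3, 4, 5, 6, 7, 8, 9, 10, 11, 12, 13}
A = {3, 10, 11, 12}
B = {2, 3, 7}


LHS: A ∪ B = {2, 3, 7, 10, 11, 12}
(A ∪ B)' = U \ (A ∪ B) = {1, 4, 5, 6, 8, 9, 13}
A' = {1, 2, 4, 5, 6, 7, 8, 9, 13}, B' = {1, 4, 5, 6, 8, 9, 10, 11, 12, 13}
Claimed RHS: A' ∩ B' = {1, 4, 5, 6, 8, 9, 13}
Identity is VALID: LHS = RHS = {1, 4, 5, 6, 8, 9, 13} ✓

Identity is valid. (A ∪ B)' = A' ∩ B' = {1, 4, 5, 6, 8, 9, 13}


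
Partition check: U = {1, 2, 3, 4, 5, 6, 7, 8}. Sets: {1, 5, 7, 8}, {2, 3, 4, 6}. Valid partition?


A partition requires: (1) non-empty parts, (2) pairwise disjoint, (3) union = U
Parts: {1, 5, 7, 8}, {2, 3, 4, 6}
Union of parts: {1, 2, 3, 4, 5, 6, 7, 8}
U = {1, 2, 3, 4, 5, 6, 7, 8}
All non-empty? True
Pairwise disjoint? True
Covers U? True

Yes, valid partition


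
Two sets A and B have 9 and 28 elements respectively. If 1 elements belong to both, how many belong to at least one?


|A ∪ B| = |A| + |B| - |A ∩ B|
= 9 + 28 - 1
= 36

|A ∪ B| = 36


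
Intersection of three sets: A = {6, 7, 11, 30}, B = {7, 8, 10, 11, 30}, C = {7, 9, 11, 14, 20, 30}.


A ∩ B = {7, 11, 30}
(A ∩ B) ∩ C = {7, 11, 30}

A ∩ B ∩ C = {7, 11, 30}


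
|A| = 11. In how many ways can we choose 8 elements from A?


C(n,k) = n! / (k!(n-k)!)
C(11,8) = 11! / (8!3!)
= 165

C(11,8) = 165


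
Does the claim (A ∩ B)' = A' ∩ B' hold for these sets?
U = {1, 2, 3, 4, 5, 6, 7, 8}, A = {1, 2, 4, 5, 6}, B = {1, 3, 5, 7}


LHS: A ∩ B = {1, 5}
(A ∩ B)' = U \ (A ∩ B) = {2, 3, 4, 6, 7, 8}
A' = {3, 7, 8}, B' = {2, 4, 6, 8}
Claimed RHS: A' ∩ B' = {8}
Identity is INVALID: LHS = {2, 3, 4, 6, 7, 8} but the RHS claimed here equals {8}. The correct form is (A ∩ B)' = A' ∪ B'.

Identity is invalid: (A ∩ B)' = {2, 3, 4, 6, 7, 8} but A' ∩ B' = {8}. The correct De Morgan law is (A ∩ B)' = A' ∪ B'.


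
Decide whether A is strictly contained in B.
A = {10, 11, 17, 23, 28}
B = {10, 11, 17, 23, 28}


A ⊂ B requires: A ⊆ B AND A ≠ B.
A ⊆ B? Yes
A = B? Yes
A = B, so A is not a PROPER subset.

No, A is not a proper subset of B


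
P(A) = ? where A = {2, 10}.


|A| = 2, so |P(A)| = 2^2 = 4
Enumerate subsets by cardinality (0 to 2):
∅, {2}, {10}, {2, 10}

P(A) has 4 subsets: ∅, {2}, {10}, {2, 10}


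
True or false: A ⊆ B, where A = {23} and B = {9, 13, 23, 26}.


A ⊆ B means every element of A is in B.
All elements of A are in B.
So A ⊆ B.

Yes, A ⊆ B


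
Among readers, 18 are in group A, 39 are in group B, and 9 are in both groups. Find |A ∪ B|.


|A ∪ B| = |A| + |B| - |A ∩ B|
= 18 + 39 - 9
= 48

|A ∪ B| = 48


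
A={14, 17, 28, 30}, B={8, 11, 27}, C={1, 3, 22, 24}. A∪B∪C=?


A ∪ B = {8, 11, 14, 17, 27, 28, 30}
(A ∪ B) ∪ C = {1, 3, 8, 11, 14, 17, 22, 24, 27, 28, 30}

A ∪ B ∪ C = {1, 3, 8, 11, 14, 17, 22, 24, 27, 28, 30}


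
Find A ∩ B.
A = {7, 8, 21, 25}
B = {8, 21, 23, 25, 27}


A ∩ B = elements in both A and B
A = {7, 8, 21, 25}
B = {8, 21, 23, 25, 27}
A ∩ B = {8, 21, 25}

A ∩ B = {8, 21, 25}


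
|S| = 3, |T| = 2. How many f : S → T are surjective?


n = |S| = 3, k = |T| = 2. Surjections via inclusion-exclusion:
S(n,k) = Σ(-1)^i × C(k,i) × (k-i)^n, i=0 to k
i=0: (-1)^0×C(2,0)×2^3 = 8
i=1: (-1)^1×C(2,1)×1^3 = -2
i=2: (-1)^2×C(2,2)×0^3 = 0
Total = 6

Number of surjections = 6


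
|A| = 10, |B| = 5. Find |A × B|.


|A × B| = |A| × |B|
= 10 × 5
= 50

|A × B| = 50


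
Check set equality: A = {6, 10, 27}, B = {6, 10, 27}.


Two sets are equal iff they have exactly the same elements.
A = {6, 10, 27}
B = {6, 10, 27}
Same elements → A = B

Yes, A = B


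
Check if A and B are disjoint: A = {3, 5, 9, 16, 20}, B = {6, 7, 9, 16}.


Disjoint means A ∩ B = ∅.
A ∩ B = {9, 16}
A ∩ B ≠ ∅, so A and B are NOT disjoint.

No, A and B are not disjoint (A ∩ B = {9, 16})


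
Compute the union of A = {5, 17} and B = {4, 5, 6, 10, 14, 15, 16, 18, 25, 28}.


A ∪ B = all elements in A or B (or both)
A = {5, 17}
B = {4, 5, 6, 10, 14, 15, 16, 18, 25, 28}
A ∪ B = {4, 5, 6, 10, 14, 15, 16, 17, 18, 25, 28}

A ∪ B = {4, 5, 6, 10, 14, 15, 16, 17, 18, 25, 28}


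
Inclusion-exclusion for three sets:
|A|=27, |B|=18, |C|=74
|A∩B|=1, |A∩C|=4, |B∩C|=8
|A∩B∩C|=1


|A∪B∪C| = |A|+|B|+|C| - |A∩B|-|A∩C|-|B∩C| + |A∩B∩C|
= 27+18+74 - 1-4-8 + 1
= 119 - 13 + 1
= 107

|A ∪ B ∪ C| = 107


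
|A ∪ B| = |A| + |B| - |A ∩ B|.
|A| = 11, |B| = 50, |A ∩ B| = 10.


|A ∪ B| = |A| + |B| - |A ∩ B|
= 11 + 50 - 10
= 51

|A ∪ B| = 51


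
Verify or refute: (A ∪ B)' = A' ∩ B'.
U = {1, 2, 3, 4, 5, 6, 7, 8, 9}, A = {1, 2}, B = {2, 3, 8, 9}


LHS: A ∪ B = {1, 2, 3, 8, 9}
(A ∪ B)' = U \ (A ∪ B) = {4, 5, 6, 7}
A' = {3, 4, 5, 6, 7, 8, 9}, B' = {1, 4, 5, 6, 7}
Claimed RHS: A' ∩ B' = {4, 5, 6, 7}
Identity is VALID: LHS = RHS = {4, 5, 6, 7} ✓

Identity is valid. (A ∪ B)' = A' ∩ B' = {4, 5, 6, 7}


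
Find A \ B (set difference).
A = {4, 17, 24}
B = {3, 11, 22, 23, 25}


A \ B = elements in A but not in B
A = {4, 17, 24}
B = {3, 11, 22, 23, 25}
Remove from A any elements in B
A \ B = {4, 17, 24}

A \ B = {4, 17, 24}


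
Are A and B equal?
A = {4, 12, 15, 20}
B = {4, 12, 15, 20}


Two sets are equal iff they have exactly the same elements.
A = {4, 12, 15, 20}
B = {4, 12, 15, 20}
Same elements → A = B

Yes, A = B


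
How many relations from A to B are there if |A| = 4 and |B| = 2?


A relation from A to B is any subset of A × B.
|A × B| = 4 × 2 = 8
# relations = 2^|A × B| = 2^8 = 256

Number of relations = 256


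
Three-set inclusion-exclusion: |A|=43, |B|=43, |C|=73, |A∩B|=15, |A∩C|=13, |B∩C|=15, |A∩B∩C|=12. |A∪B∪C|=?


|A∪B∪C| = |A|+|B|+|C| - |A∩B|-|A∩C|-|B∩C| + |A∩B∩C|
= 43+43+73 - 15-13-15 + 12
= 159 - 43 + 12
= 128

|A ∪ B ∪ C| = 128


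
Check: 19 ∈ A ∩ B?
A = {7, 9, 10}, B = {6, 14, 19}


A = {7, 9, 10}, B = {6, 14, 19}
A ∩ B = elements in both A and B
A ∩ B = ∅
Checking if 19 ∈ A ∩ B
19 is not in A ∩ B → False

19 ∉ A ∩ B


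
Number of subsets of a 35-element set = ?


Number of subsets = 2^n
= 2^35
= 34359738368

|P(A)| = 34359738368


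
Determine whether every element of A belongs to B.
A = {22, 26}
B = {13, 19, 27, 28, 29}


A ⊆ B means every element of A is in B.
Elements in A not in B: {22, 26}
So A ⊄ B.

No, A ⊄ B


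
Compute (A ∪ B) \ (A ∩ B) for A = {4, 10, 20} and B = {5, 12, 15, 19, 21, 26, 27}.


A △ B = (A \ B) ∪ (B \ A) = elements in exactly one of A or B
A \ B = {4, 10, 20}
B \ A = {5, 12, 15, 19, 21, 26, 27}
A △ B = {4, 5, 10, 12, 15, 19, 20, 21, 26, 27}

A △ B = {4, 5, 10, 12, 15, 19, 20, 21, 26, 27}


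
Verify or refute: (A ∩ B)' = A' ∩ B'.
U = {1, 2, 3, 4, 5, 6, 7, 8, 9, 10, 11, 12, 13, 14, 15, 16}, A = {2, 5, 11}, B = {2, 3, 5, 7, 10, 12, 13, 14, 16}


LHS: A ∩ B = {2, 5}
(A ∩ B)' = U \ (A ∩ B) = {1, 3, 4, 6, 7, 8, 9, 10, 11, 12, 13, 14, 15, 16}
A' = {1, 3, 4, 6, 7, 8, 9, 10, 12, 13, 14, 15, 16}, B' = {1, 4, 6, 8, 9, 11, 15}
Claimed RHS: A' ∩ B' = {1, 4, 6, 8, 9, 15}
Identity is INVALID: LHS = {1, 3, 4, 6, 7, 8, 9, 10, 11, 12, 13, 14, 15, 16} but the RHS claimed here equals {1, 4, 6, 8, 9, 15}. The correct form is (A ∩ B)' = A' ∪ B'.

Identity is invalid: (A ∩ B)' = {1, 3, 4, 6, 7, 8, 9, 10, 11, 12, 13, 14, 15, 16} but A' ∩ B' = {1, 4, 6, 8, 9, 15}. The correct De Morgan law is (A ∩ B)' = A' ∪ B'.


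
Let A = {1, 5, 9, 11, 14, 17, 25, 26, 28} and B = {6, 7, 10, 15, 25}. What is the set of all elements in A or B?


A ∪ B = all elements in A or B (or both)
A = {1, 5, 9, 11, 14, 17, 25, 26, 28}
B = {6, 7, 10, 15, 25}
A ∪ B = {1, 5, 6, 7, 9, 10, 11, 14, 15, 17, 25, 26, 28}

A ∪ B = {1, 5, 6, 7, 9, 10, 11, 14, 15, 17, 25, 26, 28}


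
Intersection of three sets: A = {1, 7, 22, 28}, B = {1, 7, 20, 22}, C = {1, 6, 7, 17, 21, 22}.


A ∩ B = {1, 7, 22}
(A ∩ B) ∩ C = {1, 7, 22}

A ∩ B ∩ C = {1, 7, 22}


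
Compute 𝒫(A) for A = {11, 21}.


|A| = 2, so |P(A)| = 2^2 = 4
Enumerate subsets by cardinality (0 to 2):
∅, {11}, {21}, {11, 21}

P(A) has 4 subsets: ∅, {11}, {21}, {11, 21}


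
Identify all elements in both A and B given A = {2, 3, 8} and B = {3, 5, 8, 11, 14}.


A = {2, 3, 8}
B = {3, 5, 8, 11, 14}
Region: in both A and B
Elements: {3, 8}

Elements in both A and B: {3, 8}


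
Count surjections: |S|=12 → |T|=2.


n = |S| = 12, k = |T| = 2. Surjections via inclusion-exclusion:
S(n,k) = Σ(-1)^i × C(k,i) × (k-i)^n, i=0 to k
i=0: (-1)^0×C(2,0)×2^12 = 4096
i=1: (-1)^1×C(2,1)×1^12 = -2
i=2: (-1)^2×C(2,2)×0^12 = 0
Total = 4094

Number of surjections = 4094


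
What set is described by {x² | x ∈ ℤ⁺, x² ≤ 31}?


Checking each candidate:
Condition: positive perfect squares ≤ 31
Result = {1, 4, 9, 16, 25}

{1, 4, 9, 16, 25}


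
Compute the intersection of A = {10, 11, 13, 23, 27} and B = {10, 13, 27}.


A ∩ B = elements in both A and B
A = {10, 11, 13, 23, 27}
B = {10, 13, 27}
A ∩ B = {10, 13, 27}

A ∩ B = {10, 13, 27}


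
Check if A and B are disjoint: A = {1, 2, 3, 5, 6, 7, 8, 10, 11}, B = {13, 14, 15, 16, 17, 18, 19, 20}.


Disjoint means A ∩ B = ∅.
A ∩ B = ∅
A ∩ B = ∅, so A and B are disjoint.

Yes, A and B are disjoint


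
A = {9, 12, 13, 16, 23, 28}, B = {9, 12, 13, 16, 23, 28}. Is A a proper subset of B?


A ⊂ B requires: A ⊆ B AND A ≠ B.
A ⊆ B? Yes
A = B? Yes
A = B, so A is not a PROPER subset.

No, A is not a proper subset of B


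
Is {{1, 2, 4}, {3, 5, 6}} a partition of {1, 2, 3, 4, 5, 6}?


A partition requires: (1) non-empty parts, (2) pairwise disjoint, (3) union = U
Parts: {1, 2, 4}, {3, 5, 6}
Union of parts: {1, 2, 3, 4, 5, 6}
U = {1, 2, 3, 4, 5, 6}
All non-empty? True
Pairwise disjoint? True
Covers U? True

Yes, valid partition


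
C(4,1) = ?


C(n,k) = n! / (k!(n-k)!)
C(4,1) = 4! / (1!3!)
= 4

C(4,1) = 4


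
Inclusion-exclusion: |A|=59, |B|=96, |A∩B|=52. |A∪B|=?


|A ∪ B| = |A| + |B| - |A ∩ B|
= 59 + 96 - 52
= 103

|A ∪ B| = 103


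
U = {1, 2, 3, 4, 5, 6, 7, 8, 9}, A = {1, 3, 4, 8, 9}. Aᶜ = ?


Aᶜ = U \ A = elements in U but not in A
U = {1, 2, 3, 4, 5, 6, 7, 8, 9}
A = {1, 3, 4, 8, 9}
Aᶜ = {2, 5, 6, 7}

Aᶜ = {2, 5, 6, 7}


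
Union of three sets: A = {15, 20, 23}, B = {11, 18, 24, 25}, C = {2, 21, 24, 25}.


A ∪ B = {11, 15, 18, 20, 23, 24, 25}
(A ∪ B) ∪ C = {2, 11, 15, 18, 20, 21, 23, 24, 25}

A ∪ B ∪ C = {2, 11, 15, 18, 20, 21, 23, 24, 25}


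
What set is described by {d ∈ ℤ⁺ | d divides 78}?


Checking each candidate:
Condition: positive divisors of 78
Result = {1, 2, 3, 6, 13, 26, 39, 78}

{1, 2, 3, 6, 13, 26, 39, 78}


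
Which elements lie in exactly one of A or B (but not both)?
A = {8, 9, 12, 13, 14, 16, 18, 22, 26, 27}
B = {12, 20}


A △ B = (A \ B) ∪ (B \ A) = elements in exactly one of A or B
A \ B = {8, 9, 13, 14, 16, 18, 22, 26, 27}
B \ A = {20}
A △ B = {8, 9, 13, 14, 16, 18, 20, 22, 26, 27}

A △ B = {8, 9, 13, 14, 16, 18, 20, 22, 26, 27}


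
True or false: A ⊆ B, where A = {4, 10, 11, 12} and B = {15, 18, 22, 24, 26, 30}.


A ⊆ B means every element of A is in B.
Elements in A not in B: {4, 10, 11, 12}
So A ⊄ B.

No, A ⊄ B


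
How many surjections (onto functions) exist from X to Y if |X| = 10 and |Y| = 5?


n = |X| = 10, k = |Y| = 5. Surjections via inclusion-exclusion:
S(n,k) = Σ(-1)^i × C(k,i) × (k-i)^n, i=0 to k
i=0: (-1)^0×C(5,0)×5^10 = 9765625
i=1: (-1)^1×C(5,1)×4^10 = -5242880
i=2: (-1)^2×C(5,2)×3^10 = 590490
i=3: (-1)^3×C(5,3)×2^10 = -10240
i=4: (-1)^4×C(5,4)×1^10 = 5
i=5: (-1)^5×C(5,5)×0^10 = 0
Total = 5103000

Number of surjections = 5103000


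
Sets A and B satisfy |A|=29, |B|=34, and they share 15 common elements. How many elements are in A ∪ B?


|A ∪ B| = |A| + |B| - |A ∩ B|
= 29 + 34 - 15
= 48

|A ∪ B| = 48


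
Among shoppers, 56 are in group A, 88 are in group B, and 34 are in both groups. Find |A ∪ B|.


|A ∪ B| = |A| + |B| - |A ∩ B|
= 56 + 88 - 34
= 110

|A ∪ B| = 110


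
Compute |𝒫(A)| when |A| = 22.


Number of subsets = 2^n
= 2^22
= 4194304

|P(A)| = 4194304


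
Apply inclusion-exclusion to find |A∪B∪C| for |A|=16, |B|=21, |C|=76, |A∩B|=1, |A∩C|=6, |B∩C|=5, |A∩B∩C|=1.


|A∪B∪C| = |A|+|B|+|C| - |A∩B|-|A∩C|-|B∩C| + |A∩B∩C|
= 16+21+76 - 1-6-5 + 1
= 113 - 12 + 1
= 102

|A ∪ B ∪ C| = 102


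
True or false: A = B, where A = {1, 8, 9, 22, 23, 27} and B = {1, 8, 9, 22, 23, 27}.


Two sets are equal iff they have exactly the same elements.
A = {1, 8, 9, 22, 23, 27}
B = {1, 8, 9, 22, 23, 27}
Same elements → A = B

Yes, A = B


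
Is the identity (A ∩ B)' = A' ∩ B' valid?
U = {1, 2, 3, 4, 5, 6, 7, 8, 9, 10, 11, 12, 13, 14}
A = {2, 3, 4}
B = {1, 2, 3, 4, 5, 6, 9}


LHS: A ∩ B = {2, 3, 4}
(A ∩ B)' = U \ (A ∩ B) = {1, 5, 6, 7, 8, 9, 10, 11, 12, 13, 14}
A' = {1, 5, 6, 7, 8, 9, 10, 11, 12, 13, 14}, B' = {7, 8, 10, 11, 12, 13, 14}
Claimed RHS: A' ∩ B' = {7, 8, 10, 11, 12, 13, 14}
Identity is INVALID: LHS = {1, 5, 6, 7, 8, 9, 10, 11, 12, 13, 14} but the RHS claimed here equals {7, 8, 10, 11, 12, 13, 14}. The correct form is (A ∩ B)' = A' ∪ B'.

Identity is invalid: (A ∩ B)' = {1, 5, 6, 7, 8, 9, 10, 11, 12, 13, 14} but A' ∩ B' = {7, 8, 10, 11, 12, 13, 14}. The correct De Morgan law is (A ∩ B)' = A' ∪ B'.


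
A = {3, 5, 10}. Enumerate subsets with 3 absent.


A subset of A that omits 3 is a subset of A \ {3}, so there are 2^(n-1) = 2^2 = 4 of them.
Subsets excluding 3: ∅, {5}, {10}, {5, 10}

Subsets excluding 3 (4 total): ∅, {5}, {10}, {5, 10}


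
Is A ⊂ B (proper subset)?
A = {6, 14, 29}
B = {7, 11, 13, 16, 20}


A ⊂ B requires: A ⊆ B AND A ≠ B.
A ⊆ B? No
A ⊄ B, so A is not a proper subset.

No, A is not a proper subset of B


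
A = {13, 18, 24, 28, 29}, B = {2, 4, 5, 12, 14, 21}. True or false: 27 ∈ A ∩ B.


A = {13, 18, 24, 28, 29}, B = {2, 4, 5, 12, 14, 21}
A ∩ B = elements in both A and B
A ∩ B = ∅
Checking if 27 ∈ A ∩ B
27 is not in A ∩ B → False

27 ∉ A ∩ B


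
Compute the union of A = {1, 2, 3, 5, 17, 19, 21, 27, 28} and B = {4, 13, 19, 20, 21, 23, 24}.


A ∪ B = all elements in A or B (or both)
A = {1, 2, 3, 5, 17, 19, 21, 27, 28}
B = {4, 13, 19, 20, 21, 23, 24}
A ∪ B = {1, 2, 3, 4, 5, 13, 17, 19, 20, 21, 23, 24, 27, 28}

A ∪ B = {1, 2, 3, 4, 5, 13, 17, 19, 20, 21, 23, 24, 27, 28}


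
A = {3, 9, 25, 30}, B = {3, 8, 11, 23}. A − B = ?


A \ B = elements in A but not in B
A = {3, 9, 25, 30}
B = {3, 8, 11, 23}
Remove from A any elements in B
A \ B = {9, 25, 30}

A \ B = {9, 25, 30}


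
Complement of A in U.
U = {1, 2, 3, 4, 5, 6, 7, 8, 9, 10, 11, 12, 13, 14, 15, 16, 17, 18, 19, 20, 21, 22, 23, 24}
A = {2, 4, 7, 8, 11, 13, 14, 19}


Aᶜ = U \ A = elements in U but not in A
U = {1, 2, 3, 4, 5, 6, 7, 8, 9, 10, 11, 12, 13, 14, 15, 16, 17, 18, 19, 20, 21, 22, 23, 24}
A = {2, 4, 7, 8, 11, 13, 14, 19}
Aᶜ = {1, 3, 5, 6, 9, 10, 12, 15, 16, 17, 18, 20, 21, 22, 23, 24}

Aᶜ = {1, 3, 5, 6, 9, 10, 12, 15, 16, 17, 18, 20, 21, 22, 23, 24}


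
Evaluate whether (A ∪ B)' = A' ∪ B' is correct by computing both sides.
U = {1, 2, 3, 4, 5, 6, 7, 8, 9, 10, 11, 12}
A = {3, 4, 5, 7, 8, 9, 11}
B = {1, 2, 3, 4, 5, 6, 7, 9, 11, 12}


LHS: A ∪ B = {1, 2, 3, 4, 5, 6, 7, 8, 9, 11, 12}
(A ∪ B)' = U \ (A ∪ B) = {10}
A' = {1, 2, 6, 10, 12}, B' = {8, 10}
Claimed RHS: A' ∪ B' = {1, 2, 6, 8, 10, 12}
Identity is INVALID: LHS = {10} but the RHS claimed here equals {1, 2, 6, 8, 10, 12}. The correct form is (A ∪ B)' = A' ∩ B'.

Identity is invalid: (A ∪ B)' = {10} but A' ∪ B' = {1, 2, 6, 8, 10, 12}. The correct De Morgan law is (A ∪ B)' = A' ∩ B'.


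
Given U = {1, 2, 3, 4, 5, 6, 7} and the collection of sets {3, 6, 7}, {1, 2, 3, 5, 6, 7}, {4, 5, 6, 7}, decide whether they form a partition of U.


A partition requires: (1) non-empty parts, (2) pairwise disjoint, (3) union = U
Parts: {3, 6, 7}, {1, 2, 3, 5, 6, 7}, {4, 5, 6, 7}
Union of parts: {1, 2, 3, 4, 5, 6, 7}
U = {1, 2, 3, 4, 5, 6, 7}
All non-empty? True
Pairwise disjoint? False
Covers U? True

No, not a valid partition


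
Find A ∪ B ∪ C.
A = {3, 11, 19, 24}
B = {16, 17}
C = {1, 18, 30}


A ∪ B = {3, 11, 16, 17, 19, 24}
(A ∪ B) ∪ C = {1, 3, 11, 16, 17, 18, 19, 24, 30}

A ∪ B ∪ C = {1, 3, 11, 16, 17, 18, 19, 24, 30}


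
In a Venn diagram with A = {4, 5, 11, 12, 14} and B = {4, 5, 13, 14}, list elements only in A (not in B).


A = {4, 5, 11, 12, 14}
B = {4, 5, 13, 14}
Region: only in A (not in B)
Elements: {11, 12}

Elements only in A (not in B): {11, 12}


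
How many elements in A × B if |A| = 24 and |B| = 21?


|A × B| = |A| × |B|
= 24 × 21
= 504

|A × B| = 504


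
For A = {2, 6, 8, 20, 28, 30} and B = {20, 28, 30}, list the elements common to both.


A ∩ B = elements in both A and B
A = {2, 6, 8, 20, 28, 30}
B = {20, 28, 30}
A ∩ B = {20, 28, 30}

A ∩ B = {20, 28, 30}


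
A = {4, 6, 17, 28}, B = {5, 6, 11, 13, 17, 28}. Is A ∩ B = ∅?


Disjoint means A ∩ B = ∅.
A ∩ B = {6, 17, 28}
A ∩ B ≠ ∅, so A and B are NOT disjoint.

No, A and B are not disjoint (A ∩ B = {6, 17, 28})


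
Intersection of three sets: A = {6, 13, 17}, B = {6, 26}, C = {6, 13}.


A ∩ B = {6}
(A ∩ B) ∩ C = {6}

A ∩ B ∩ C = {6}


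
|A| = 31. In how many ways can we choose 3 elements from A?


C(n,k) = n! / (k!(n-k)!)
C(31,3) = 31! / (3!28!)
= 4495

C(31,3) = 4495


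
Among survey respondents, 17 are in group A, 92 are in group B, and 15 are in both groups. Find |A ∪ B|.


|A ∪ B| = |A| + |B| - |A ∩ B|
= 17 + 92 - 15
= 94

|A ∪ B| = 94


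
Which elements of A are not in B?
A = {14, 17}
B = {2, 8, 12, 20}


A \ B = elements in A but not in B
A = {14, 17}
B = {2, 8, 12, 20}
Remove from A any elements in B
A \ B = {14, 17}

A \ B = {14, 17}


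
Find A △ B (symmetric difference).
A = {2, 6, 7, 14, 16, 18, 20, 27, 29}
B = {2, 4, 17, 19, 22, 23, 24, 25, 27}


A △ B = (A \ B) ∪ (B \ A) = elements in exactly one of A or B
A \ B = {6, 7, 14, 16, 18, 20, 29}
B \ A = {4, 17, 19, 22, 23, 24, 25}
A △ B = {4, 6, 7, 14, 16, 17, 18, 19, 20, 22, 23, 24, 25, 29}

A △ B = {4, 6, 7, 14, 16, 17, 18, 19, 20, 22, 23, 24, 25, 29}


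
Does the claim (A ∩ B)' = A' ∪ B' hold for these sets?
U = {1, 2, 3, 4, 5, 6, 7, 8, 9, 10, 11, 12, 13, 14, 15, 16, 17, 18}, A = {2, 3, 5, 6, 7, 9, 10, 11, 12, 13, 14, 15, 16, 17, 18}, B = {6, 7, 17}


LHS: A ∩ B = {6, 7, 17}
(A ∩ B)' = U \ (A ∩ B) = {1, 2, 3, 4, 5, 8, 9, 10, 11, 12, 13, 14, 15, 16, 18}
A' = {1, 4, 8}, B' = {1, 2, 3, 4, 5, 8, 9, 10, 11, 12, 13, 14, 15, 16, 18}
Claimed RHS: A' ∪ B' = {1, 2, 3, 4, 5, 8, 9, 10, 11, 12, 13, 14, 15, 16, 18}
Identity is VALID: LHS = RHS = {1, 2, 3, 4, 5, 8, 9, 10, 11, 12, 13, 14, 15, 16, 18} ✓

Identity is valid. (A ∩ B)' = A' ∪ B' = {1, 2, 3, 4, 5, 8, 9, 10, 11, 12, 13, 14, 15, 16, 18}


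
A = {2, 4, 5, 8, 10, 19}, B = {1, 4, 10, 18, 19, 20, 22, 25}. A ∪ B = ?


A ∪ B = all elements in A or B (or both)
A = {2, 4, 5, 8, 10, 19}
B = {1, 4, 10, 18, 19, 20, 22, 25}
A ∪ B = {1, 2, 4, 5, 8, 10, 18, 19, 20, 22, 25}

A ∪ B = {1, 2, 4, 5, 8, 10, 18, 19, 20, 22, 25}


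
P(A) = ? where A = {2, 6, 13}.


|A| = 3, so |P(A)| = 2^3 = 8
Enumerate subsets by cardinality (0 to 3):
∅, {2}, {6}, {13}, {2, 6}, {2, 13}, {6, 13}, {2, 6, 13}

P(A) has 8 subsets: ∅, {2}, {6}, {13}, {2, 6}, {2, 13}, {6, 13}, {2, 6, 13}


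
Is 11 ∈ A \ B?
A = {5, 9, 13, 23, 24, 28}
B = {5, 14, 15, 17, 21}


A = {5, 9, 13, 23, 24, 28}, B = {5, 14, 15, 17, 21}
A \ B = elements in A but not in B
A \ B = {9, 13, 23, 24, 28}
Checking if 11 ∈ A \ B
11 is not in A \ B → False

11 ∉ A \ B


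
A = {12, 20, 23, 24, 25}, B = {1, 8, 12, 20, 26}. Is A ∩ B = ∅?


Disjoint means A ∩ B = ∅.
A ∩ B = {12, 20}
A ∩ B ≠ ∅, so A and B are NOT disjoint.

No, A and B are not disjoint (A ∩ B = {12, 20})


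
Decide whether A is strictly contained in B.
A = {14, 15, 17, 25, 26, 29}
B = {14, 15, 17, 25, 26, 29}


A ⊂ B requires: A ⊆ B AND A ≠ B.
A ⊆ B? Yes
A = B? Yes
A = B, so A is not a PROPER subset.

No, A is not a proper subset of B


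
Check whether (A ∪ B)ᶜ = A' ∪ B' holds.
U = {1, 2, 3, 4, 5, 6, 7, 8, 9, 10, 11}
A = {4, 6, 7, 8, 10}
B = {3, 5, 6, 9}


LHS: A ∪ B = {3, 4, 5, 6, 7, 8, 9, 10}
(A ∪ B)' = U \ (A ∪ B) = {1, 2, 11}
A' = {1, 2, 3, 5, 9, 11}, B' = {1, 2, 4, 7, 8, 10, 11}
Claimed RHS: A' ∪ B' = {1, 2, 3, 4, 5, 7, 8, 9, 10, 11}
Identity is INVALID: LHS = {1, 2, 11} but the RHS claimed here equals {1, 2, 3, 4, 5, 7, 8, 9, 10, 11}. The correct form is (A ∪ B)' = A' ∩ B'.

Identity is invalid: (A ∪ B)' = {1, 2, 11} but A' ∪ B' = {1, 2, 3, 4, 5, 7, 8, 9, 10, 11}. The correct De Morgan law is (A ∪ B)' = A' ∩ B'.


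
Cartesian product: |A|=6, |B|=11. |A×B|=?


|A × B| = |A| × |B|
= 6 × 11
= 66

|A × B| = 66


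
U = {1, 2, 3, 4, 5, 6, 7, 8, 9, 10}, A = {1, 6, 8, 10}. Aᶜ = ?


Aᶜ = U \ A = elements in U but not in A
U = {1, 2, 3, 4, 5, 6, 7, 8, 9, 10}
A = {1, 6, 8, 10}
Aᶜ = {2, 3, 4, 5, 7, 9}

Aᶜ = {2, 3, 4, 5, 7, 9}


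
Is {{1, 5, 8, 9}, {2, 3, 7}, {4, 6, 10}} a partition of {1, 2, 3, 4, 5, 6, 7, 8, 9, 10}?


A partition requires: (1) non-empty parts, (2) pairwise disjoint, (3) union = U
Parts: {1, 5, 8, 9}, {2, 3, 7}, {4, 6, 10}
Union of parts: {1, 2, 3, 4, 5, 6, 7, 8, 9, 10}
U = {1, 2, 3, 4, 5, 6, 7, 8, 9, 10}
All non-empty? True
Pairwise disjoint? True
Covers U? True

Yes, valid partition


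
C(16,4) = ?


C(n,k) = n! / (k!(n-k)!)
C(16,4) = 16! / (4!12!)
= 1820

C(16,4) = 1820


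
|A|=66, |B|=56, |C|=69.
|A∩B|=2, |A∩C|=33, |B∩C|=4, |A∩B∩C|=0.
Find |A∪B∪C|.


|A∪B∪C| = |A|+|B|+|C| - |A∩B|-|A∩C|-|B∩C| + |A∩B∩C|
= 66+56+69 - 2-33-4 + 0
= 191 - 39 + 0
= 152

|A ∪ B ∪ C| = 152


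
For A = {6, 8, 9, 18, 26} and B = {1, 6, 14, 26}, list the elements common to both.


A ∩ B = elements in both A and B
A = {6, 8, 9, 18, 26}
B = {1, 6, 14, 26}
A ∩ B = {6, 26}

A ∩ B = {6, 26}


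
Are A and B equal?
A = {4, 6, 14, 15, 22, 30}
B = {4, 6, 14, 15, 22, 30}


Two sets are equal iff they have exactly the same elements.
A = {4, 6, 14, 15, 22, 30}
B = {4, 6, 14, 15, 22, 30}
Same elements → A = B

Yes, A = B


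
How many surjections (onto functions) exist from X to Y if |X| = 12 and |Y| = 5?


n = |X| = 12, k = |Y| = 5. Surjections via inclusion-exclusion:
S(n,k) = Σ(-1)^i × C(k,i) × (k-i)^n, i=0 to k
i=0: (-1)^0×C(5,0)×5^12 = 244140625
i=1: (-1)^1×C(5,1)×4^12 = -83886080
i=2: (-1)^2×C(5,2)×3^12 = 5314410
i=3: (-1)^3×C(5,3)×2^12 = -40960
i=4: (-1)^4×C(5,4)×1^12 = 5
i=5: (-1)^5×C(5,5)×0^12 = 0
Total = 165528000

Number of surjections = 165528000


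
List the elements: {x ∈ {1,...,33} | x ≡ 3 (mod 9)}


Checking each candidate:
Condition: x in {1,...,33} with x ≡ 3 (mod 9)
Result = {3, 12, 21, 30}

{3, 12, 21, 30}


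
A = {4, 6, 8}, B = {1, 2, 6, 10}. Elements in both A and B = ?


A = {4, 6, 8}
B = {1, 2, 6, 10}
Region: in both A and B
Elements: {6}

Elements in both A and B: {6}


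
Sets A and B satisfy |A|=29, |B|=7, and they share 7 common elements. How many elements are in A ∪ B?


|A ∪ B| = |A| + |B| - |A ∩ B|
= 29 + 7 - 7
= 29

|A ∪ B| = 29


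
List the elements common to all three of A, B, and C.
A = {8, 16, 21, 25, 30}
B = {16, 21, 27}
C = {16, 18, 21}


A ∩ B = {16, 21}
(A ∩ B) ∩ C = {16, 21}

A ∩ B ∩ C = {16, 21}


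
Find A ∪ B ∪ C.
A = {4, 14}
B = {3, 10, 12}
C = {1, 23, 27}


A ∪ B = {3, 4, 10, 12, 14}
(A ∪ B) ∪ C = {1, 3, 4, 10, 12, 14, 23, 27}

A ∪ B ∪ C = {1, 3, 4, 10, 12, 14, 23, 27}


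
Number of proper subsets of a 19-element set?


Total subsets = 2^n = 2^19 = 524288
Proper subsets exclude the set itself: 2^n - 1
= 524288 - 1
= 524287

Number of proper subsets = 524287


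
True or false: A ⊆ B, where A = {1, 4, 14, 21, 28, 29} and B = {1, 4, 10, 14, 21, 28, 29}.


A ⊆ B means every element of A is in B.
All elements of A are in B.
So A ⊆ B.

Yes, A ⊆ B


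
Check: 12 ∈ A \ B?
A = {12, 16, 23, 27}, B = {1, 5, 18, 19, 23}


A = {12, 16, 23, 27}, B = {1, 5, 18, 19, 23}
A \ B = elements in A but not in B
A \ B = {12, 16, 27}
Checking if 12 ∈ A \ B
12 is in A \ B → True

12 ∈ A \ B


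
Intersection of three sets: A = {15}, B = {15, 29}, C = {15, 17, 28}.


A ∩ B = {15}
(A ∩ B) ∩ C = {15}

A ∩ B ∩ C = {15}


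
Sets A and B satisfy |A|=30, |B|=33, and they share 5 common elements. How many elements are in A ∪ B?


|A ∪ B| = |A| + |B| - |A ∩ B|
= 30 + 33 - 5
= 58

|A ∪ B| = 58


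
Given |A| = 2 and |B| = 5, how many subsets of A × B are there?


A relation from A to B is any subset of A × B.
|A × B| = 2 × 5 = 10
# relations = 2^|A × B| = 2^10 = 1024

Number of relations = 1024


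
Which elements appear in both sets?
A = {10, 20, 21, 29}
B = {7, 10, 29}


A ∩ B = elements in both A and B
A = {10, 20, 21, 29}
B = {7, 10, 29}
A ∩ B = {10, 29}

A ∩ B = {10, 29}


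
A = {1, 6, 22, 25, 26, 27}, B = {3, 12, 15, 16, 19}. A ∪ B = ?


A ∪ B = all elements in A or B (or both)
A = {1, 6, 22, 25, 26, 27}
B = {3, 12, 15, 16, 19}
A ∪ B = {1, 3, 6, 12, 15, 16, 19, 22, 25, 26, 27}

A ∪ B = {1, 3, 6, 12, 15, 16, 19, 22, 25, 26, 27}


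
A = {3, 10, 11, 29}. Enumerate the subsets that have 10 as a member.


A subset of A contains 10 iff the remaining 3 elements form any subset of A \ {10}.
Count: 2^(n-1) = 2^3 = 8
Subsets containing 10: {10}, {3, 10}, {10, 11}, {10, 29}, {3, 10, 11}, {3, 10, 29}, {10, 11, 29}, {3, 10, 11, 29}

Subsets containing 10 (8 total): {10}, {3, 10}, {10, 11}, {10, 29}, {3, 10, 11}, {3, 10, 29}, {10, 11, 29}, {3, 10, 11, 29}


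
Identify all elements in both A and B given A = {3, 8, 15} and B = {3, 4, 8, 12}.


A = {3, 8, 15}
B = {3, 4, 8, 12}
Region: in both A and B
Elements: {3, 8}

Elements in both A and B: {3, 8}


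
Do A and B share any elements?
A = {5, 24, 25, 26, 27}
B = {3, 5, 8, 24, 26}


Disjoint means A ∩ B = ∅.
A ∩ B = {5, 24, 26}
A ∩ B ≠ ∅, so A and B are NOT disjoint.

Yes — A and B share the element(s) of A ∩ B = {5, 24, 26}, so they are not disjoint


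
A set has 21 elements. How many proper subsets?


Total subsets = 2^n = 2^21 = 2097152
Proper subsets exclude the set itself: 2^n - 1
= 2097152 - 1
= 2097151

Number of proper subsets = 2097151


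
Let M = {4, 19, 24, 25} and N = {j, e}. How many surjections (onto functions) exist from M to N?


n = |M| = 4, k = |N| = 2. Surjections via inclusion-exclusion:
S(n,k) = Σ(-1)^i × C(k,i) × (k-i)^n, i=0 to k
i=0: (-1)^0×C(2,0)×2^4 = 16
i=1: (-1)^1×C(2,1)×1^4 = -2
i=2: (-1)^2×C(2,2)×0^4 = 0
Total = 14

Number of surjections = 14


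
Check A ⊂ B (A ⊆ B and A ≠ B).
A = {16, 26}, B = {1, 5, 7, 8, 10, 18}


A ⊂ B requires: A ⊆ B AND A ≠ B.
A ⊆ B? No
A ⊄ B, so A is not a proper subset.

No, A is not a proper subset of B


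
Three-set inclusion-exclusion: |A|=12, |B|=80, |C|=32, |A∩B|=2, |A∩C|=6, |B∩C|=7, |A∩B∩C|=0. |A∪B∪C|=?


|A∪B∪C| = |A|+|B|+|C| - |A∩B|-|A∩C|-|B∩C| + |A∩B∩C|
= 12+80+32 - 2-6-7 + 0
= 124 - 15 + 0
= 109

|A ∪ B ∪ C| = 109


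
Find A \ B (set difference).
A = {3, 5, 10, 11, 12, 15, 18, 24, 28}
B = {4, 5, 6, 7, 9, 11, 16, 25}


A \ B = elements in A but not in B
A = {3, 5, 10, 11, 12, 15, 18, 24, 28}
B = {4, 5, 6, 7, 9, 11, 16, 25}
Remove from A any elements in B
A \ B = {3, 10, 12, 15, 18, 24, 28}

A \ B = {3, 10, 12, 15, 18, 24, 28}


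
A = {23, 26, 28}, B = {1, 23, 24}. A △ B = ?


A △ B = (A \ B) ∪ (B \ A) = elements in exactly one of A or B
A \ B = {26, 28}
B \ A = {1, 24}
A △ B = {1, 24, 26, 28}

A △ B = {1, 24, 26, 28}


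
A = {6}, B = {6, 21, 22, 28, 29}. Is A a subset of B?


A ⊆ B means every element of A is in B.
All elements of A are in B.
So A ⊆ B.

Yes, A ⊆ B


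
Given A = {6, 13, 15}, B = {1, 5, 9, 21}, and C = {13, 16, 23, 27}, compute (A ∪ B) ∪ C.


A ∪ B = {1, 5, 6, 9, 13, 15, 21}
(A ∪ B) ∪ C = {1, 5, 6, 9, 13, 15, 16, 21, 23, 27}

A ∪ B ∪ C = {1, 5, 6, 9, 13, 15, 16, 21, 23, 27}


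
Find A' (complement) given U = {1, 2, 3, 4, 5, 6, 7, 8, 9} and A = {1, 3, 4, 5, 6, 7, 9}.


Aᶜ = U \ A = elements in U but not in A
U = {1, 2, 3, 4, 5, 6, 7, 8, 9}
A = {1, 3, 4, 5, 6, 7, 9}
Aᶜ = {2, 8}

Aᶜ = {2, 8}


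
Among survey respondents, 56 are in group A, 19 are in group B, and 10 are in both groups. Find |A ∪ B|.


|A ∪ B| = |A| + |B| - |A ∩ B|
= 56 + 19 - 10
= 65

|A ∪ B| = 65


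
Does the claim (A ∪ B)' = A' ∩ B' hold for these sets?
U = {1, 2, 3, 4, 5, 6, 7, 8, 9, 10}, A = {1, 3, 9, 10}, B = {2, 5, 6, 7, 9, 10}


LHS: A ∪ B = {1, 2, 3, 5, 6, 7, 9, 10}
(A ∪ B)' = U \ (A ∪ B) = {4, 8}
A' = {2, 4, 5, 6, 7, 8}, B' = {1, 3, 4, 8}
Claimed RHS: A' ∩ B' = {4, 8}
Identity is VALID: LHS = RHS = {4, 8} ✓

Identity is valid. (A ∪ B)' = A' ∩ B' = {4, 8}


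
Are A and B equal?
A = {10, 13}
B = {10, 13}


Two sets are equal iff they have exactly the same elements.
A = {10, 13}
B = {10, 13}
Same elements → A = B

Yes, A = B


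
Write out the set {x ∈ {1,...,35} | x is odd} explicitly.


Checking each candidate:
Condition: odd numbers in {1,...,35}
Result = {1, 3, 5, 7, 9, 11, 13, 15, 17, 19, 21, 23, 25, 27, 29, 31, 33, 35}

{1, 3, 5, 7, 9, 11, 13, 15, 17, 19, 21, 23, 25, 27, 29, 31, 33, 35}


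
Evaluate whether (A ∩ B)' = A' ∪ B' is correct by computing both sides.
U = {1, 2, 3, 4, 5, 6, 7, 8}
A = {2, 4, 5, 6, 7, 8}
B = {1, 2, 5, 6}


LHS: A ∩ B = {2, 5, 6}
(A ∩ B)' = U \ (A ∩ B) = {1, 3, 4, 7, 8}
A' = {1, 3}, B' = {3, 4, 7, 8}
Claimed RHS: A' ∪ B' = {1, 3, 4, 7, 8}
Identity is VALID: LHS = RHS = {1, 3, 4, 7, 8} ✓

Identity is valid. (A ∩ B)' = A' ∪ B' = {1, 3, 4, 7, 8}


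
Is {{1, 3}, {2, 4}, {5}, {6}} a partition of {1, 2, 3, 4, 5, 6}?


A partition requires: (1) non-empty parts, (2) pairwise disjoint, (3) union = U
Parts: {1, 3}, {2, 4}, {5}, {6}
Union of parts: {1, 2, 3, 4, 5, 6}
U = {1, 2, 3, 4, 5, 6}
All non-empty? True
Pairwise disjoint? True
Covers U? True

Yes, valid partition


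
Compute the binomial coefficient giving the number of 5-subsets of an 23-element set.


C(n,k) = n! / (k!(n-k)!)
C(23,5) = 23! / (5!18!)
= 33649

C(23,5) = 33649


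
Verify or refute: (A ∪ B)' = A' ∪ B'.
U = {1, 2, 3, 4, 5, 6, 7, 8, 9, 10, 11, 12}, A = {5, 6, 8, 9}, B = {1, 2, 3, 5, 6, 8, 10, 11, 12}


LHS: A ∪ B = {1, 2, 3, 5, 6, 8, 9, 10, 11, 12}
(A ∪ B)' = U \ (A ∪ B) = {4, 7}
A' = {1, 2, 3, 4, 7, 10, 11, 12}, B' = {4, 7, 9}
Claimed RHS: A' ∪ B' = {1, 2, 3, 4, 7, 9, 10, 11, 12}
Identity is INVALID: LHS = {4, 7} but the RHS claimed here equals {1, 2, 3, 4, 7, 9, 10, 11, 12}. The correct form is (A ∪ B)' = A' ∩ B'.

Identity is invalid: (A ∪ B)' = {4, 7} but A' ∪ B' = {1, 2, 3, 4, 7, 9, 10, 11, 12}. The correct De Morgan law is (A ∪ B)' = A' ∩ B'.


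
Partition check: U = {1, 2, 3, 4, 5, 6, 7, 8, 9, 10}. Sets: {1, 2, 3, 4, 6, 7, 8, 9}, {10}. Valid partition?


A partition requires: (1) non-empty parts, (2) pairwise disjoint, (3) union = U
Parts: {1, 2, 3, 4, 6, 7, 8, 9}, {10}
Union of parts: {1, 2, 3, 4, 6, 7, 8, 9, 10}
U = {1, 2, 3, 4, 5, 6, 7, 8, 9, 10}
All non-empty? True
Pairwise disjoint? True
Covers U? False

No, not a valid partition


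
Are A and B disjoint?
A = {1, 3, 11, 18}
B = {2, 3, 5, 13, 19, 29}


Disjoint means A ∩ B = ∅.
A ∩ B = {3}
A ∩ B ≠ ∅, so A and B are NOT disjoint.

No, A and B are not disjoint (A ∩ B = {3})


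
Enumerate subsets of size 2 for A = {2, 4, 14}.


|A| = 3, so A has C(3,2) = 3 subsets of size 2.
Enumerate by choosing 2 elements from A at a time:
{2, 4}, {2, 14}, {4, 14}

2-element subsets (3 total): {2, 4}, {2, 14}, {4, 14}


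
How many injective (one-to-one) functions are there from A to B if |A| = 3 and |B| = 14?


An injection sends each of |A| = 3 inputs to a distinct output in B.
# injections = |B|·(|B|-1)·…·(|B|-|A|+1) = 14! / (14 - 3)!
= 14 × 13 × 12
= 2184

Number of injections = 2184


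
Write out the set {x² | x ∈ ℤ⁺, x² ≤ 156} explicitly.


Checking each candidate:
Condition: positive perfect squares ≤ 156
Result = {1, 4, 9, 16, 25, 36, 49, 64, 81, 100, 121, 144}

{1, 4, 9, 16, 25, 36, 49, 64, 81, 100, 121, 144}


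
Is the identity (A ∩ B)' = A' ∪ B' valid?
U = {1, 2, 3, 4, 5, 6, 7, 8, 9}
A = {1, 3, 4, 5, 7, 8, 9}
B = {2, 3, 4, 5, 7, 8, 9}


LHS: A ∩ B = {3, 4, 5, 7, 8, 9}
(A ∩ B)' = U \ (A ∩ B) = {1, 2, 6}
A' = {2, 6}, B' = {1, 6}
Claimed RHS: A' ∪ B' = {1, 2, 6}
Identity is VALID: LHS = RHS = {1, 2, 6} ✓

Identity is valid. (A ∩ B)' = A' ∪ B' = {1, 2, 6}


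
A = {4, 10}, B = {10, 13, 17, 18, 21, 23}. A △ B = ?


A △ B = (A \ B) ∪ (B \ A) = elements in exactly one of A or B
A \ B = {4}
B \ A = {13, 17, 18, 21, 23}
A △ B = {4, 13, 17, 18, 21, 23}

A △ B = {4, 13, 17, 18, 21, 23}


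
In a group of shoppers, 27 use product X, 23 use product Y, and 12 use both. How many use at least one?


|A ∪ B| = |A| + |B| - |A ∩ B|
= 27 + 23 - 12
= 38

|A ∪ B| = 38


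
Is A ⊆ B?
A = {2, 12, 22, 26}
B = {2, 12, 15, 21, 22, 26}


A ⊆ B means every element of A is in B.
All elements of A are in B.
So A ⊆ B.

Yes, A ⊆ B


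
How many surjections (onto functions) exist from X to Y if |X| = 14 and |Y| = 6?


n = |X| = 14, k = |Y| = 6. Surjections via inclusion-exclusion:
S(n,k) = Σ(-1)^i × C(k,i) × (k-i)^n, i=0 to k
i=0: (-1)^0×C(6,0)×6^14 = 78364164096
i=1: (-1)^1×C(6,1)×5^14 = -36621093750
i=2: (-1)^2×C(6,2)×4^14 = 4026531840
i=3: (-1)^3×C(6,3)×3^14 = -95659380
i=4: (-1)^4×C(6,4)×2^14 = 245760
i=5: (-1)^5×C(6,5)×1^14 = -6
i=6: (-1)^6×C(6,6)×0^14 = 0
Total = 45674188560

Number of surjections = 45674188560


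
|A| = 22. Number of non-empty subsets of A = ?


Total subsets = 2^n = 2^22 = 4194304
Non-empty subsets exclude the empty set: 2^n - 1
= 4194304 - 1
= 4194303

Number of non-empty subsets = 4194303


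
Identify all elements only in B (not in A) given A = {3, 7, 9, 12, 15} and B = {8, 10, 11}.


A = {3, 7, 9, 12, 15}
B = {8, 10, 11}
Region: only in B (not in A)
Elements: {8, 10, 11}

Elements only in B (not in A): {8, 10, 11}


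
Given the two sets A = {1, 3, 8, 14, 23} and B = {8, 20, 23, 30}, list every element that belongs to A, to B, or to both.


A ∪ B = all elements in A or B (or both)
A = {1, 3, 8, 14, 23}
B = {8, 20, 23, 30}
A ∪ B = {1, 3, 8, 14, 20, 23, 30}

A ∪ B = {1, 3, 8, 14, 20, 23, 30}


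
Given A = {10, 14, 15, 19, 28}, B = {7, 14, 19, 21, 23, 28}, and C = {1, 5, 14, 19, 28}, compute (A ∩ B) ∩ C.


A ∩ B = {14, 19, 28}
(A ∩ B) ∩ C = {14, 19, 28}

A ∩ B ∩ C = {14, 19, 28}


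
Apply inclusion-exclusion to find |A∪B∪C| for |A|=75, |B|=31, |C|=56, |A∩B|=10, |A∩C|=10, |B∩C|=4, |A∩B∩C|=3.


|A∪B∪C| = |A|+|B|+|C| - |A∩B|-|A∩C|-|B∩C| + |A∩B∩C|
= 75+31+56 - 10-10-4 + 3
= 162 - 24 + 3
= 141

|A ∪ B ∪ C| = 141


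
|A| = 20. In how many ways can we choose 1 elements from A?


C(n,k) = n! / (k!(n-k)!)
C(20,1) = 20! / (1!19!)
= 20

C(20,1) = 20


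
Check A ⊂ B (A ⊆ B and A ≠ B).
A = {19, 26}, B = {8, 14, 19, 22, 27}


A ⊂ B requires: A ⊆ B AND A ≠ B.
A ⊆ B? No
A ⊄ B, so A is not a proper subset.

No, A is not a proper subset of B


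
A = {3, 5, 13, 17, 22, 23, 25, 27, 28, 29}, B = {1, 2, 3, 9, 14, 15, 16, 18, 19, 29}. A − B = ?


A \ B = elements in A but not in B
A = {3, 5, 13, 17, 22, 23, 25, 27, 28, 29}
B = {1, 2, 3, 9, 14, 15, 16, 18, 19, 29}
Remove from A any elements in B
A \ B = {5, 13, 17, 22, 23, 25, 27, 28}

A \ B = {5, 13, 17, 22, 23, 25, 27, 28}


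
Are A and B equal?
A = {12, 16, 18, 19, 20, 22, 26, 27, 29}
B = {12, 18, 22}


Two sets are equal iff they have exactly the same elements.
A = {12, 16, 18, 19, 20, 22, 26, 27, 29}
B = {12, 18, 22}
Differences: {16, 19, 20, 26, 27, 29}
A ≠ B

No, A ≠ B


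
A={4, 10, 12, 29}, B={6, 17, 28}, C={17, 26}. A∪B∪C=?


A ∪ B = {4, 6, 10, 12, 17, 28, 29}
(A ∪ B) ∪ C = {4, 6, 10, 12, 17, 26, 28, 29}

A ∪ B ∪ C = {4, 6, 10, 12, 17, 26, 28, 29}


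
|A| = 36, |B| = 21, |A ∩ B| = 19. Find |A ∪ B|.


|A ∪ B| = |A| + |B| - |A ∩ B|
= 36 + 21 - 19
= 38

|A ∪ B| = 38


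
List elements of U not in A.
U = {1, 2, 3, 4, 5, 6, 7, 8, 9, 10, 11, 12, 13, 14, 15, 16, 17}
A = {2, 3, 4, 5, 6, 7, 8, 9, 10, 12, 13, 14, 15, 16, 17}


Aᶜ = U \ A = elements in U but not in A
U = {1, 2, 3, 4, 5, 6, 7, 8, 9, 10, 11, 12, 13, 14, 15, 16, 17}
A = {2, 3, 4, 5, 6, 7, 8, 9, 10, 12, 13, 14, 15, 16, 17}
Aᶜ = {1, 11}

Aᶜ = {1, 11}


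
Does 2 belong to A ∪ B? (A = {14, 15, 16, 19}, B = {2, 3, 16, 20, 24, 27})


A = {14, 15, 16, 19}, B = {2, 3, 16, 20, 24, 27}
A ∪ B = all elements in A or B
A ∪ B = {2, 3, 14, 15, 16, 19, 20, 24, 27}
Checking if 2 ∈ A ∪ B
2 is in A ∪ B → True

2 ∈ A ∪ B


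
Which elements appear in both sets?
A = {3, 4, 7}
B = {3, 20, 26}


A ∩ B = elements in both A and B
A = {3, 4, 7}
B = {3, 20, 26}
A ∩ B = {3}

A ∩ B = {3}


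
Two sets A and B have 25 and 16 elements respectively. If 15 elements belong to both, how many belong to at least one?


|A ∪ B| = |A| + |B| - |A ∩ B|
= 25 + 16 - 15
= 26

|A ∪ B| = 26


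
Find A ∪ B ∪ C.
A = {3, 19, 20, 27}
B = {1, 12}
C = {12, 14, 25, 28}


A ∪ B = {1, 3, 12, 19, 20, 27}
(A ∪ B) ∪ C = {1, 3, 12, 14, 19, 20, 25, 27, 28}

A ∪ B ∪ C = {1, 3, 12, 14, 19, 20, 25, 27, 28}


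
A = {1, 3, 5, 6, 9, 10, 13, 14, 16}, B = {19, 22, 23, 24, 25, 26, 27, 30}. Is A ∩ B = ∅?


Disjoint means A ∩ B = ∅.
A ∩ B = ∅
A ∩ B = ∅, so A and B are disjoint.

Yes, A and B are disjoint


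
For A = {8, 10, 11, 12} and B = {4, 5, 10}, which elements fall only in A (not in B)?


A = {8, 10, 11, 12}
B = {4, 5, 10}
Region: only in A (not in B)
Elements: {8, 11, 12}

Elements only in A (not in B): {8, 11, 12}


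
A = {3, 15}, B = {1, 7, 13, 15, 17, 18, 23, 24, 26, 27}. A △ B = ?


A △ B = (A \ B) ∪ (B \ A) = elements in exactly one of A or B
A \ B = {3}
B \ A = {1, 7, 13, 17, 18, 23, 24, 26, 27}
A △ B = {1, 3, 7, 13, 17, 18, 23, 24, 26, 27}

A △ B = {1, 3, 7, 13, 17, 18, 23, 24, 26, 27}
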